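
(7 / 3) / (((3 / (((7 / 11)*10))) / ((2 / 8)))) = 245 / 198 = 1.24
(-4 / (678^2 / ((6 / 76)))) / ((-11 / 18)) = 3 / 2668721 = 0.00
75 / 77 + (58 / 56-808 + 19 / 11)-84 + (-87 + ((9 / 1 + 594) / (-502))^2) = -4724076372 / 4851077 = -973.82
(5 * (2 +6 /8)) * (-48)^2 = 31680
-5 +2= -3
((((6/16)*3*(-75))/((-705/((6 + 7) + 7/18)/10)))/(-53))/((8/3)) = -18075/159424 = -0.11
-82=-82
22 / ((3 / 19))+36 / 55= 23098 / 165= 139.99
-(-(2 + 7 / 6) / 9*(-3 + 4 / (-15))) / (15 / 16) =-7448 / 6075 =-1.23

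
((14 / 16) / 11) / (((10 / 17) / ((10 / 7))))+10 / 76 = 543 / 1672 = 0.32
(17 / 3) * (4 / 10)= 34 / 15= 2.27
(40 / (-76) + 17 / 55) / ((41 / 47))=-10669 / 42845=-0.25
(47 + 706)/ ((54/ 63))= 1757/ 2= 878.50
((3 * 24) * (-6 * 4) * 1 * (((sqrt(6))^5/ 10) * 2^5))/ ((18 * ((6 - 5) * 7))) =-55296 * sqrt(6)/ 35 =-3869.91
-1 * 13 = -13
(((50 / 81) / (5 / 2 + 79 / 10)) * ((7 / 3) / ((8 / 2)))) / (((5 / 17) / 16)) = 5950 / 3159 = 1.88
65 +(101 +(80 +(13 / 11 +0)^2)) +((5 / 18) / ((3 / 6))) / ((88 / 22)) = 247.54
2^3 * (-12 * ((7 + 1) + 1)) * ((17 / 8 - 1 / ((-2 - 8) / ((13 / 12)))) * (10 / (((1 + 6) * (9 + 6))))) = -6432 / 35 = -183.77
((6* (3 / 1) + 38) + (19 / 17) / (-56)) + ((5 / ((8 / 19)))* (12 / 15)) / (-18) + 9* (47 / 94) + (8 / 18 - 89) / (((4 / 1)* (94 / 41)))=10126987 / 201348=50.30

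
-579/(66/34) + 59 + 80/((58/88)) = -37608/319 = -117.89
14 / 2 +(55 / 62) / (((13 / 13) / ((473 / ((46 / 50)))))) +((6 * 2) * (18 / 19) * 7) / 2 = 13624839 / 27094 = 502.87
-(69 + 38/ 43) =-3005/ 43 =-69.88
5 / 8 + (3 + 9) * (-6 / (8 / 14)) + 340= 1717 / 8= 214.62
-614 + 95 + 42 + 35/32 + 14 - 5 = -14941/32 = -466.91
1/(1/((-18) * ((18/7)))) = -324/7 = -46.29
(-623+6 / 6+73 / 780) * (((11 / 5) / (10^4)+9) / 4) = -218294485957 / 156000000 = -1399.32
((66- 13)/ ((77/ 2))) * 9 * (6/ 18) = 318/ 77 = 4.13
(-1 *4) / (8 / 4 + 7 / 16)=-64 / 39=-1.64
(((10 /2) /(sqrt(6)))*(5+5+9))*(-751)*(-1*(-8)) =-285380*sqrt(6) /3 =-233011.79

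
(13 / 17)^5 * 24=8911032 / 1419857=6.28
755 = 755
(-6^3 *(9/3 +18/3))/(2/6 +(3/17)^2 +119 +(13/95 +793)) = -160117560/75158171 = -2.13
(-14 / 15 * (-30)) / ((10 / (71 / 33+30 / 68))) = 20363 / 2805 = 7.26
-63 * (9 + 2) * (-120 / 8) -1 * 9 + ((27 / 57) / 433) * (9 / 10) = 854456301 / 82270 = 10386.00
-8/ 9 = -0.89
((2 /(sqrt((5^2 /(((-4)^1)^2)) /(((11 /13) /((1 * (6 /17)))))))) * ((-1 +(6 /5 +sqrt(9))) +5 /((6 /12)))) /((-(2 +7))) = -88 * sqrt(14586) /2925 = -3.63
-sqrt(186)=-13.64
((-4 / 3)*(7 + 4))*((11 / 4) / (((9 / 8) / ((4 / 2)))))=-1936 / 27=-71.70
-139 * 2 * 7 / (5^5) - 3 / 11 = -30781 / 34375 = -0.90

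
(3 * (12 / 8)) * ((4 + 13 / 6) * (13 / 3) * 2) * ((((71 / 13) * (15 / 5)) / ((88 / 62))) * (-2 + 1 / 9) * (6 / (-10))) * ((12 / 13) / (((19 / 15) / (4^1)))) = 24919722 / 2717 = 9171.78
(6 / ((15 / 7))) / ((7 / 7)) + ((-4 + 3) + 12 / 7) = 123 / 35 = 3.51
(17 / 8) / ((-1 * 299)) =-17 / 2392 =-0.01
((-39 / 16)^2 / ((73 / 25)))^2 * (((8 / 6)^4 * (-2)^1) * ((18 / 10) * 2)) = -32131125 / 341056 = -94.21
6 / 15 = 2 / 5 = 0.40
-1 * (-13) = 13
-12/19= -0.63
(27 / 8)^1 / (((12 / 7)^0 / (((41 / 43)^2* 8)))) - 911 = -1639052 / 1849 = -886.45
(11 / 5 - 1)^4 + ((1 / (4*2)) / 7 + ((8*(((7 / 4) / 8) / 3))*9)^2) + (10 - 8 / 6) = 8047331 / 210000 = 38.32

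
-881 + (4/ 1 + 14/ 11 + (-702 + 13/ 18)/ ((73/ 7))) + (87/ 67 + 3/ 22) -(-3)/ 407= -16868215229/ 17915733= -941.53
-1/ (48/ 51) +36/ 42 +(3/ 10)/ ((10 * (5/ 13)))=-1783/ 14000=-0.13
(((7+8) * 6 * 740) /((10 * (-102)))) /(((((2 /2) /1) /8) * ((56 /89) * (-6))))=138.36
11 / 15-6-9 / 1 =-14.27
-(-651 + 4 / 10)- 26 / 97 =315411 / 485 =650.33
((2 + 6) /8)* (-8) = -8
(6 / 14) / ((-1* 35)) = -3 / 245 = -0.01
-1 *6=-6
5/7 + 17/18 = 1.66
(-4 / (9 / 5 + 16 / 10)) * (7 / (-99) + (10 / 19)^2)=-147460 / 607563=-0.24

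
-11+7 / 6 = -59 / 6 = -9.83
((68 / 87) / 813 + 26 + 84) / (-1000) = -0.11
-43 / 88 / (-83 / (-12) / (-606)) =39087 / 913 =42.81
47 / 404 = 0.12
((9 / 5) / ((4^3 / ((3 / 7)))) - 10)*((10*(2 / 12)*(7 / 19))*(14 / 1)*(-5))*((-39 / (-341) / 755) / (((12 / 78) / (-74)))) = -979288583 / 31306528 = -31.28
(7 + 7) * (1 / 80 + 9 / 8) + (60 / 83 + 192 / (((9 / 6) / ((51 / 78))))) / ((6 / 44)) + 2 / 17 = 1397929073 / 2201160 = 635.09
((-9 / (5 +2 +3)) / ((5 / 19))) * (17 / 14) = -2907 / 700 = -4.15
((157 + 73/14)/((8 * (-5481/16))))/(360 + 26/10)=-3785/23186457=-0.00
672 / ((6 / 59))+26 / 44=145389 / 22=6608.59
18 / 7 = 2.57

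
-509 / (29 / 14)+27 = -6343 / 29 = -218.72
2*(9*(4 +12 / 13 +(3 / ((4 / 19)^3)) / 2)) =2481237 / 832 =2982.26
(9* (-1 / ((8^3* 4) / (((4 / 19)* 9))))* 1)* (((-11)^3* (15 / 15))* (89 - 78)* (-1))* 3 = -3557763 / 9728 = -365.72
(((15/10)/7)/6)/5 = 1/140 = 0.01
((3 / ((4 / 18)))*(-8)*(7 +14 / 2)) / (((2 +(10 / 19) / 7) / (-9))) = 150822 / 23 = 6557.48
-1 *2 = -2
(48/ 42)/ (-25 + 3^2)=-1/ 14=-0.07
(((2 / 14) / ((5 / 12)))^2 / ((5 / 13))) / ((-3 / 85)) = -10608 / 1225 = -8.66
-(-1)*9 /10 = 9 /10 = 0.90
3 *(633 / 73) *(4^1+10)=26586 / 73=364.19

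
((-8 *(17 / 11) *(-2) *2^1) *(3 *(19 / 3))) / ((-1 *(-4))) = 234.91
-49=-49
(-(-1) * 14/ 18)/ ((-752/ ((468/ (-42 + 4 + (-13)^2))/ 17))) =-91/ 418676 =-0.00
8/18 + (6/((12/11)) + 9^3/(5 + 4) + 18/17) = 26929/306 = 88.00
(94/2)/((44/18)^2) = 3807/484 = 7.87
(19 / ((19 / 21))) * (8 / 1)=168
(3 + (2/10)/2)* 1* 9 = 279/10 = 27.90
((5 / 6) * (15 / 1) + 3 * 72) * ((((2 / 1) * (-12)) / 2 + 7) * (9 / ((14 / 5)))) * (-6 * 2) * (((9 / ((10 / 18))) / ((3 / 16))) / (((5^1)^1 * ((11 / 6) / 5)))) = 159913440 / 77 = 2076797.92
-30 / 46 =-15 / 23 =-0.65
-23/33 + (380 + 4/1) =12649/33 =383.30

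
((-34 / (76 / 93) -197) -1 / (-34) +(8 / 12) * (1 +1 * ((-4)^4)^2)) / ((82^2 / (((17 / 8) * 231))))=1621070297 / 511024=3172.20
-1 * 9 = -9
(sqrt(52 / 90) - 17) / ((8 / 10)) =-85 / 4 +sqrt(130) / 12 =-20.30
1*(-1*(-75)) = 75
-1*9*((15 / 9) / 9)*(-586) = 2930 / 3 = 976.67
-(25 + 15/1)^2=-1600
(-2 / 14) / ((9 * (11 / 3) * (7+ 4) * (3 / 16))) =-16 / 7623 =-0.00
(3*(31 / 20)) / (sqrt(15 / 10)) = 31*sqrt(6) / 20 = 3.80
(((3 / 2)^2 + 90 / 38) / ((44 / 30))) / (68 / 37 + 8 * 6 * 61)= 194805 / 181251488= 0.00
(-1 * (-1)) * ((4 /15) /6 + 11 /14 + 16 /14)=1243 /630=1.97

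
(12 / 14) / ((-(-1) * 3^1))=2 / 7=0.29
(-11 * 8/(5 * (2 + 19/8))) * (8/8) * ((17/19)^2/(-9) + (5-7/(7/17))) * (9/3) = 3950144/27075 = 145.90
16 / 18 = 8 / 9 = 0.89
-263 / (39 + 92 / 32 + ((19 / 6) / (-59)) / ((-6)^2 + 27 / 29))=-398848968 / 63502741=-6.28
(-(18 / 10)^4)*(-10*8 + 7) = 478953 / 625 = 766.32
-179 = -179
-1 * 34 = -34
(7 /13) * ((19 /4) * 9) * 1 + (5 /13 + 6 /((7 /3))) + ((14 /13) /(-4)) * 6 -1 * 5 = 19.36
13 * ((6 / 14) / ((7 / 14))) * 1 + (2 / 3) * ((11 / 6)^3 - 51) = -42523 / 2268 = -18.75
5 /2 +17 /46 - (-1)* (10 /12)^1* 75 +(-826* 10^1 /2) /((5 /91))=-3454629 /46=-75100.63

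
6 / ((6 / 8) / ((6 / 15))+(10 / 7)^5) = 806736 / 1052105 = 0.77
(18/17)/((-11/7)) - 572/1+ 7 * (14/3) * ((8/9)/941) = -2720689022/4751109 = -572.64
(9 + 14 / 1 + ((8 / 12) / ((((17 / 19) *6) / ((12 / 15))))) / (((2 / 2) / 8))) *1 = 18203 / 765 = 23.79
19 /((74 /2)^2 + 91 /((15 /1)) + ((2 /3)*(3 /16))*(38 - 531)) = 2280 /157613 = 0.01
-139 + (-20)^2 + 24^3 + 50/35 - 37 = 98346/7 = 14049.43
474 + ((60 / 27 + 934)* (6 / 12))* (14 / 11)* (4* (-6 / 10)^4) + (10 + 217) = 631157 / 625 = 1009.85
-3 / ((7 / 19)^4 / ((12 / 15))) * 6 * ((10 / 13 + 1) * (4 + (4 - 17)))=1942304184 / 156065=12445.48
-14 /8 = -7 /4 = -1.75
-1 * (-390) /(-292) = -1.34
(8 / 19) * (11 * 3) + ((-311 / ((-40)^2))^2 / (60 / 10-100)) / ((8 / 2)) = 254114002301 / 18288640000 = 13.89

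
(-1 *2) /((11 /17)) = -34 /11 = -3.09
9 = 9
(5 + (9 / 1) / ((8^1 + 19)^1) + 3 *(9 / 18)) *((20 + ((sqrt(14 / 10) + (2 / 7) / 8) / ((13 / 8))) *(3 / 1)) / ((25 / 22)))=3608 *sqrt(35) / 1625 + 823526 / 6825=133.80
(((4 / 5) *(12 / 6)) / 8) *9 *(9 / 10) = 81 / 50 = 1.62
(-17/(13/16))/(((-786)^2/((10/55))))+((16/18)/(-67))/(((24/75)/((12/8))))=-184069949/2959551738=-0.06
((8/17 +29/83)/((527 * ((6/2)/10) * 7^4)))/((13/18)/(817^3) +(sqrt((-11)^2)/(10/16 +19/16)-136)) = -219572917520268/13207157394131277035599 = -0.00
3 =3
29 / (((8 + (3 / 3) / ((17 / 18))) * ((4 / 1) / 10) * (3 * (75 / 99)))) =493 / 140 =3.52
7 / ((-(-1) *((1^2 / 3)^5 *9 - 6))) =-27 / 23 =-1.17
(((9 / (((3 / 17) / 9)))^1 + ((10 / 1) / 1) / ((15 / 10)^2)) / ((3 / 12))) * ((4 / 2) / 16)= 4171 / 18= 231.72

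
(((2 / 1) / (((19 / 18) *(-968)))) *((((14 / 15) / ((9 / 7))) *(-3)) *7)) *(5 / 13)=343 / 29887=0.01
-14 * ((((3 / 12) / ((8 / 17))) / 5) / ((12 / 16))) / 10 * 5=-119 / 120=-0.99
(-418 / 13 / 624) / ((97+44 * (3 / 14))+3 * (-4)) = -1463 / 2681016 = -0.00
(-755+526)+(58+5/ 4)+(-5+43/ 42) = -14593/ 84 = -173.73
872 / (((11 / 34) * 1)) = 29648 / 11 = 2695.27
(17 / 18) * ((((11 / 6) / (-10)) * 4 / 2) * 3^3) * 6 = -561 / 10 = -56.10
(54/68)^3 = 19683/39304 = 0.50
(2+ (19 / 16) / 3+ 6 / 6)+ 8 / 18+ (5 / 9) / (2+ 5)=439 / 112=3.92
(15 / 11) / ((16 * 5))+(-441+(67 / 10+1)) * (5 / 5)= -381289 / 880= -433.28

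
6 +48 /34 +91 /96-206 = -322549 /1632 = -197.64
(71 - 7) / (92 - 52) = 8 / 5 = 1.60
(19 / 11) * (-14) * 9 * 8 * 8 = -153216 / 11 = -13928.73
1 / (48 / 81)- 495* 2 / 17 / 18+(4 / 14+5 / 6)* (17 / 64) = -57145 / 45696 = -1.25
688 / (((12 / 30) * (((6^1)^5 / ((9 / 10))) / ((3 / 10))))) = 43 / 720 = 0.06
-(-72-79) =151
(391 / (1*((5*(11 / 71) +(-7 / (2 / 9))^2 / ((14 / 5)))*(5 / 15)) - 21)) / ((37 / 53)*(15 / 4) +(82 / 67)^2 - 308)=-634062128352 / 47989616311201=-0.01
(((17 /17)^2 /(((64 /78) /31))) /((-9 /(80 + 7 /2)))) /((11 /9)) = -201903 /704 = -286.79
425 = 425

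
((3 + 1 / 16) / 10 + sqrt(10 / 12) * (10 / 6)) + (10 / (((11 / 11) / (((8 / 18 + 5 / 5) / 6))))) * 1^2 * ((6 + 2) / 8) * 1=5 * sqrt(30) / 18 + 11723 / 4320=4.24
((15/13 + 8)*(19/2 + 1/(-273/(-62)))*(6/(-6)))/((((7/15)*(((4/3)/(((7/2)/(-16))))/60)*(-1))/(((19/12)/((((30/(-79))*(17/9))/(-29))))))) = -10403213355/86528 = -120229.44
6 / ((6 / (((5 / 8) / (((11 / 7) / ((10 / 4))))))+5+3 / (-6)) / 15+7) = 3500 / 4493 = 0.78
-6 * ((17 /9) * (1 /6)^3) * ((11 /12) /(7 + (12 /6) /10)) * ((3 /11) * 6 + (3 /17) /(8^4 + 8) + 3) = -5930335 /191476224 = -0.03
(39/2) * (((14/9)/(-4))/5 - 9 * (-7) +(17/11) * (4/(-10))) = 801853/660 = 1214.93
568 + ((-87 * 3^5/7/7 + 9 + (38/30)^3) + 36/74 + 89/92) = 83898476639/562936500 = 149.04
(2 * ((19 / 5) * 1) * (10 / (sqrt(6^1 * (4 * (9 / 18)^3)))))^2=5776 / 3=1925.33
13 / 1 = 13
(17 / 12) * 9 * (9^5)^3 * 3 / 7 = 31501343210481297 / 28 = 1125047971802903.46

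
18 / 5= 3.60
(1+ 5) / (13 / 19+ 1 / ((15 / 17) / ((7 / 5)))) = 2.64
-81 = -81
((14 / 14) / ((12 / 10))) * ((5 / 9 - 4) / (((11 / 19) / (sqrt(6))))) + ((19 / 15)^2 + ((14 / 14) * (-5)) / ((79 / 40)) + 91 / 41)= 941804 / 728775 - 2945 * sqrt(6) / 594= -10.85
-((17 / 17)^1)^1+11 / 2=9 / 2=4.50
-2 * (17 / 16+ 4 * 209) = -13393 / 8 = -1674.12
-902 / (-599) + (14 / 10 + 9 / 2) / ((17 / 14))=6.36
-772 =-772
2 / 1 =2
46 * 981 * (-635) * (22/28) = -157602555/7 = -22514650.71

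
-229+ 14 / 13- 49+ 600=4200 / 13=323.08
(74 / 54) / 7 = 0.20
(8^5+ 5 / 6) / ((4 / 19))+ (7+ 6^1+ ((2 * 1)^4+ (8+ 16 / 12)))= 3736567 / 24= 155690.29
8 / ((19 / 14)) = 112 / 19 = 5.89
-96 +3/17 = -1629/17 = -95.82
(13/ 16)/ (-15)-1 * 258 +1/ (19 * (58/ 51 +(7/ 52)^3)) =-9615382784419/ 37267771920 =-258.01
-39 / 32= -1.22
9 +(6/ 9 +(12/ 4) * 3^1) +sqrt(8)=2 * sqrt(2) +56/ 3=21.50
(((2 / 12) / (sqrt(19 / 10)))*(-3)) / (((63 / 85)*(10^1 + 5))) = -17*sqrt(190) / 7182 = -0.03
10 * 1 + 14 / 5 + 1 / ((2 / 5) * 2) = 281 / 20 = 14.05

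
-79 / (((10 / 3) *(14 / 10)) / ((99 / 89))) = -18.83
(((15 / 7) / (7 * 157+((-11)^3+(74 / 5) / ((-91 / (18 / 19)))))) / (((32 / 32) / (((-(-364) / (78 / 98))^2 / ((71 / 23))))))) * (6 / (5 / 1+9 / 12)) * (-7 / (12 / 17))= 691611411400 / 106871259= 6471.44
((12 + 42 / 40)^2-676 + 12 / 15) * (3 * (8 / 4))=-605877 / 200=-3029.38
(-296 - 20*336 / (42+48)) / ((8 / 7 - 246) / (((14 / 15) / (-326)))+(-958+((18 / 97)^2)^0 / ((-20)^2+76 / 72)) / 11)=-2163418796 / 498664207731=-0.00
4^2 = 16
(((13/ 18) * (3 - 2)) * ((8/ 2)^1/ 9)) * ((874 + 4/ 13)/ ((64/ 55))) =312565/ 1296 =241.18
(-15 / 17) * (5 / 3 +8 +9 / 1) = -280 / 17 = -16.47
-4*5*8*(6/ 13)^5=-1244160/ 371293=-3.35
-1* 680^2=-462400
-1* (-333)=333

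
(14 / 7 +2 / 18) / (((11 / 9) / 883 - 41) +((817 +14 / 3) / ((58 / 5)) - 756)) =-33554 / 11541671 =-0.00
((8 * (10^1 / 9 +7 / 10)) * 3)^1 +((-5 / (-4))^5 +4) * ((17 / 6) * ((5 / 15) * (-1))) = 1130701 / 30720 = 36.81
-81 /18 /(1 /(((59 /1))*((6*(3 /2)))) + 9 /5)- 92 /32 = -51403 /9568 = -5.37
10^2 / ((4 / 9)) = 225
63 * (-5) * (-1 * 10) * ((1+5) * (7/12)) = 11025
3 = 3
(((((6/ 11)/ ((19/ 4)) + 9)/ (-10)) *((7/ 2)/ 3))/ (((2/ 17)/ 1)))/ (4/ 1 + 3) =-2159/ 1672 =-1.29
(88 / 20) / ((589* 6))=11 / 8835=0.00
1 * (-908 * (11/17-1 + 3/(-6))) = 13166/17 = 774.47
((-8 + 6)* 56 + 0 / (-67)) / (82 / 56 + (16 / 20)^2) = -78400 / 1473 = -53.22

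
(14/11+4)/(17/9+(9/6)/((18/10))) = 1044/539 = 1.94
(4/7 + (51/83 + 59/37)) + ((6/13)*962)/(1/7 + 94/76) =2560818012/7889399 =324.59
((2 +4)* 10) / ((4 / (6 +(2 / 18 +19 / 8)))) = 3055 / 24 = 127.29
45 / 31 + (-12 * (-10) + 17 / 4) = 15587 / 124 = 125.70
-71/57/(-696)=71/39672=0.00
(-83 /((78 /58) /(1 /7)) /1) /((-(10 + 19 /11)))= 26477 /35217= 0.75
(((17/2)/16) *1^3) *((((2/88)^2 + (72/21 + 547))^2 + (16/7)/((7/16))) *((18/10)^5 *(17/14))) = 949570945846075487961/257119385600000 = 3693113.00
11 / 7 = 1.57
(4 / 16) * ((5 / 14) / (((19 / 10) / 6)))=75 / 266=0.28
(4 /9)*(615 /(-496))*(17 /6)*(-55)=191675 /2232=85.88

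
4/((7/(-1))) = -4/7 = -0.57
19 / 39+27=1072 / 39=27.49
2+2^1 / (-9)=16 / 9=1.78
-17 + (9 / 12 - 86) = -409 / 4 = -102.25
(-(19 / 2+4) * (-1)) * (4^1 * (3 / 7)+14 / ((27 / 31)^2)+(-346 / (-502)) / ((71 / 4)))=918887761 / 3368169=272.82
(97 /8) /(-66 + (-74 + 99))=-97 /328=-0.30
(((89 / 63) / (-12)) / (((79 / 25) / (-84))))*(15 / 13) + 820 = 2537545 / 3081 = 823.61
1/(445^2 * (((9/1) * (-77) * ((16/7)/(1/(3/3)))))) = -1/313671600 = -0.00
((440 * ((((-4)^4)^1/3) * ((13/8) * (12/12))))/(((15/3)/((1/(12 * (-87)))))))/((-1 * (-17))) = -9152/13311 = -0.69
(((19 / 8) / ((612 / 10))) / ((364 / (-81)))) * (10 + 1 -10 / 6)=-285 / 3536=-0.08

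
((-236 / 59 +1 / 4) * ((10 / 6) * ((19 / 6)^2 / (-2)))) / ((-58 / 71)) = -640775 / 16704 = -38.36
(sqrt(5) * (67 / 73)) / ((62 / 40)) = 1340 * sqrt(5) / 2263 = 1.32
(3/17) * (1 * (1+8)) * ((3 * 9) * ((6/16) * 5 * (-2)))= -10935/68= -160.81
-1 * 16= -16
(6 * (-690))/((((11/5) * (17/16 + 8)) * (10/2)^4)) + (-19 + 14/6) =-2033494/119625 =-17.00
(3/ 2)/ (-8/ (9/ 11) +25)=27/ 274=0.10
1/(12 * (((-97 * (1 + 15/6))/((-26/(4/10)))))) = 65/4074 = 0.02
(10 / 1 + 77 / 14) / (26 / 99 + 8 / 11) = 3069 / 196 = 15.66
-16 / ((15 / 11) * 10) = -88 / 75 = -1.17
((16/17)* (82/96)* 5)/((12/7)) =1435/612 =2.34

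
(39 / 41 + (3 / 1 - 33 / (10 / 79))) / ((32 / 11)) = -88.26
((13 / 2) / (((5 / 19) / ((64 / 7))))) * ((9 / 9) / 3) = 7904 / 105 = 75.28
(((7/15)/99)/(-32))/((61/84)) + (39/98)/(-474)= -974749/935078760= -0.00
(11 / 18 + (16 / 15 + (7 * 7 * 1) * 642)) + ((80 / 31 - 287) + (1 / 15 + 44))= 87101917 / 2790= 31219.33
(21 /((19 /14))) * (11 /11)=294 /19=15.47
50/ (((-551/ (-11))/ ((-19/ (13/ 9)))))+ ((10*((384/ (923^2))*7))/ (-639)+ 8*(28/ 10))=243910036546/ 26311827165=9.27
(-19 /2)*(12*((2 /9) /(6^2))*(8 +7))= -10.56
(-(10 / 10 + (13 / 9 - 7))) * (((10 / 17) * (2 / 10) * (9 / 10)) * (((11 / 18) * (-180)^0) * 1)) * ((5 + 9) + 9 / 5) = 35629 / 7650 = 4.66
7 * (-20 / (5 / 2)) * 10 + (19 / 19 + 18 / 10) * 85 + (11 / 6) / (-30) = -57971 / 180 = -322.06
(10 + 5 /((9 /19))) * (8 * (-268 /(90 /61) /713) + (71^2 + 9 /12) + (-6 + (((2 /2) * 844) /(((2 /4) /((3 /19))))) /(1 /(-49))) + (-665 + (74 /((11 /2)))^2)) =-92904121976719 /531096588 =-174928.86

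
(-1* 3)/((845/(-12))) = 36/845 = 0.04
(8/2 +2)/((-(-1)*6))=1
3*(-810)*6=-14580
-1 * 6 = -6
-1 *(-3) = 3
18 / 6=3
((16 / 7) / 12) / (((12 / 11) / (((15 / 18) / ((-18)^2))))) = 55 / 122472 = 0.00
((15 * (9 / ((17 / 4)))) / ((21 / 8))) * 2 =2880 / 119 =24.20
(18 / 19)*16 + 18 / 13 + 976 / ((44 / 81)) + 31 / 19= 4931087 / 2717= 1814.90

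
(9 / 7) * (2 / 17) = 18 / 119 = 0.15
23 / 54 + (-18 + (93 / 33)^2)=-62935 / 6534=-9.63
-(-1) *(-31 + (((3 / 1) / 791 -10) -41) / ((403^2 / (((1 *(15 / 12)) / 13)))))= -103543309159 / 3340103494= -31.00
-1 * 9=-9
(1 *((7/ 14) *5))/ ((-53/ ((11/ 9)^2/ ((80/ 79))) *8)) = -9559/ 1099008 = -0.01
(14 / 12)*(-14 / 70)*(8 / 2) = -14 / 15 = -0.93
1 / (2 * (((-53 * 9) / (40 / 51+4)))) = -122 / 24327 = -0.01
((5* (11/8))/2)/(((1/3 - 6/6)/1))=-165/32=-5.16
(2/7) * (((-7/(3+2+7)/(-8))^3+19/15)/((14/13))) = 72865559/216760320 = 0.34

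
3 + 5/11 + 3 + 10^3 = 1006.45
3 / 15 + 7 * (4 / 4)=7.20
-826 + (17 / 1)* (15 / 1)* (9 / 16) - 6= -11017 / 16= -688.56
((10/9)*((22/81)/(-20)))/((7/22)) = -242/5103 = -0.05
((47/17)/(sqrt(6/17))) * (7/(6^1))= 329 * sqrt(102)/612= 5.43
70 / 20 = 7 / 2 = 3.50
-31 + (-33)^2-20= 1038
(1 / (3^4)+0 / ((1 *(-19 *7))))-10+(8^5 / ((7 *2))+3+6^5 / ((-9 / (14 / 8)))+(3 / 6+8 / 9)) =933251 / 1134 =822.97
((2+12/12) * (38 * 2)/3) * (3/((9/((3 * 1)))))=76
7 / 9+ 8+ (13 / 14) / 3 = 1145 / 126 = 9.09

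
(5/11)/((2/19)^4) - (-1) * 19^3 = 1858789/176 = 10561.30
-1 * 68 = -68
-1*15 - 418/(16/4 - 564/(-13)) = -667/28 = -23.82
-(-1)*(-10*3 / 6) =-5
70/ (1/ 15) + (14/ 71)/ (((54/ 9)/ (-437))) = 220591/ 213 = 1035.64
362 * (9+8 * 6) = 20634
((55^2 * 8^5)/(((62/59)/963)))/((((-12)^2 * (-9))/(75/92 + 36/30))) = -100709016320/713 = -141246867.21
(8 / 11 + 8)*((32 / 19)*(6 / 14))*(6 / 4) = 13824 / 1463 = 9.45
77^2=5929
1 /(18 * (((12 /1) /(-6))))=-1 /36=-0.03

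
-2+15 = 13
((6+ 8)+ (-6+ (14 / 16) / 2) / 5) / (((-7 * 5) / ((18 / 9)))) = -1031 / 1400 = -0.74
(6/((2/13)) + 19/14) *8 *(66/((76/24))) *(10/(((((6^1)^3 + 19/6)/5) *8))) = 6712200/34979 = 191.89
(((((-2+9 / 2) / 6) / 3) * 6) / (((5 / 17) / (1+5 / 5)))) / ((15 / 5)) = 1.89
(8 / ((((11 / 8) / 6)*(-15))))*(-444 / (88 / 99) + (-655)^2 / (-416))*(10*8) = 40756288 / 143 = 285009.01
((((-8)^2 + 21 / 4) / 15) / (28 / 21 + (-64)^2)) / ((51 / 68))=277 / 184380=0.00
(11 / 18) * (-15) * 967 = -53185 / 6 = -8864.17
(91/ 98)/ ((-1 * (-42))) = 13/ 588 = 0.02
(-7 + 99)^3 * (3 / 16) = 146004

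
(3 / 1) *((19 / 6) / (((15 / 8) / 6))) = 152 / 5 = 30.40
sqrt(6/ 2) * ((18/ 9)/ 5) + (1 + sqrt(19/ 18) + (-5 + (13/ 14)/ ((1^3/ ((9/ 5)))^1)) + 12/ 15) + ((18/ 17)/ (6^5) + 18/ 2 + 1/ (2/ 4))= 2 * sqrt(3)/ 5 + sqrt(38)/ 6 + 2434571/ 257040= 11.19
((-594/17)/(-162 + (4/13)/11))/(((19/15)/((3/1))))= 1911195/3740663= 0.51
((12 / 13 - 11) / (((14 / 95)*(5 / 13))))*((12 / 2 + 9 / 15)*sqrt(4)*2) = -164274 / 35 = -4693.54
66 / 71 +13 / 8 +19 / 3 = 15145 / 1704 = 8.89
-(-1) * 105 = 105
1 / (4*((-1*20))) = -1 / 80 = -0.01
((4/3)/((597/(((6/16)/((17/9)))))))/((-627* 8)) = -1/11312752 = -0.00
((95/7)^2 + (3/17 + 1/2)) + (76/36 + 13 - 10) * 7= 220.64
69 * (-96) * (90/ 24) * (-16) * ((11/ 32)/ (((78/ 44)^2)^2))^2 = 95449722531680/ 198222565203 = 481.53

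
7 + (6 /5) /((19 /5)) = 139 /19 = 7.32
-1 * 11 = -11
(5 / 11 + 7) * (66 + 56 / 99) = 540380 / 1089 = 496.22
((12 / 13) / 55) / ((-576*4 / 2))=-1 / 68640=-0.00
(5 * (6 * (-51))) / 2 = -765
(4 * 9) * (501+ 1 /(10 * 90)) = 450901 /25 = 18036.04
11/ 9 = 1.22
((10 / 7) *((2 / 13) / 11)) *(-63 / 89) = -180 / 12727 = -0.01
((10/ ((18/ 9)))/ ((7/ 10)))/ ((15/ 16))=160/ 21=7.62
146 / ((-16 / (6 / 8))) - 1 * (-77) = 2245 / 32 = 70.16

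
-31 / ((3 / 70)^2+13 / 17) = -2582300 / 63853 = -40.44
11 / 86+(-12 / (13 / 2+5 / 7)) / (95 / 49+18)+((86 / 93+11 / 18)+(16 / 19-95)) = -2082322397837 / 22492731411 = -92.58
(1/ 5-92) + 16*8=181/ 5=36.20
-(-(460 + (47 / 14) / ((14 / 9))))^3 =98712439.68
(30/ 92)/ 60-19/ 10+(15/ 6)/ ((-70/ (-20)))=-7601/ 6440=-1.18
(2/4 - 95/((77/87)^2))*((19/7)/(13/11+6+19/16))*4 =-870766048/5557629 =-156.68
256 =256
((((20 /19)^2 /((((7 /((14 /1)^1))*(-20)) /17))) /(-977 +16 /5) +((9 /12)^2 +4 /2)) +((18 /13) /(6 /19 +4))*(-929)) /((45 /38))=-4429206094519 /17751010680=-249.52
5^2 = 25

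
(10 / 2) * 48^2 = 11520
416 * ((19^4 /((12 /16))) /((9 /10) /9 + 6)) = 2168541440 /183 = 11849953.22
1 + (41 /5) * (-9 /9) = -36 /5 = -7.20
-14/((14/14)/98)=-1372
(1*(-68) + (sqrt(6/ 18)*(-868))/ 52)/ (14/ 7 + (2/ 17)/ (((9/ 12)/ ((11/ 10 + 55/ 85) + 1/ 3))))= -442170/ 15127 - 134385*sqrt(3)/ 56186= -33.37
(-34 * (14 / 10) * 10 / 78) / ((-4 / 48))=952 / 13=73.23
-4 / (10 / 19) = -38 / 5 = -7.60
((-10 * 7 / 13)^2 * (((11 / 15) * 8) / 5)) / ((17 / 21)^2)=2535456 / 48841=51.91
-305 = -305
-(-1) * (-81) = -81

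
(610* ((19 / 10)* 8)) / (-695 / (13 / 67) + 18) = -120536 / 46331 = -2.60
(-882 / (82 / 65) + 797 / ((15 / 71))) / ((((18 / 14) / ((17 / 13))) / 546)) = 1706717.22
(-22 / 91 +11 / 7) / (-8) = -121 / 728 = -0.17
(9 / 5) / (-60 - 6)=-3 / 110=-0.03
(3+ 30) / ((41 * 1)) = 33 / 41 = 0.80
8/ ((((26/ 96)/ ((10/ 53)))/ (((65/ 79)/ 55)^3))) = 648960/ 34780450177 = 0.00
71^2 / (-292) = -5041 / 292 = -17.26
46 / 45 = 1.02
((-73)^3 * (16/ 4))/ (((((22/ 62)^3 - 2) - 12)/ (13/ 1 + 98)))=1715202406156/ 138581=12376894.42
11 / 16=0.69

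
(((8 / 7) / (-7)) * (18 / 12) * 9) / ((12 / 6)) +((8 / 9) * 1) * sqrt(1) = -94 / 441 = -0.21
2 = 2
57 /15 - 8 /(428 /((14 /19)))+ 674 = 6889697 /10165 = 677.79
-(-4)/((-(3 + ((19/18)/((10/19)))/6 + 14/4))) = -4320/7381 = -0.59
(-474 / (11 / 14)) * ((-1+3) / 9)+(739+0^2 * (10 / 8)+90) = 22933 / 33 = 694.94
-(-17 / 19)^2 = -0.80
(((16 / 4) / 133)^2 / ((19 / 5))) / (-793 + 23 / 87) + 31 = 89820654971 / 2897440511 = 31.00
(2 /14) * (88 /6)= 44 /21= 2.10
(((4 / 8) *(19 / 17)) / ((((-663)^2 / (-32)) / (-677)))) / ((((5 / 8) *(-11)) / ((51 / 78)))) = -823232 / 314291835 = -0.00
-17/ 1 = -17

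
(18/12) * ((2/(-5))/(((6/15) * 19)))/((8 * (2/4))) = -3/152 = -0.02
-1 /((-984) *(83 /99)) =33 /27224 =0.00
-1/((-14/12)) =6/7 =0.86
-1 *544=-544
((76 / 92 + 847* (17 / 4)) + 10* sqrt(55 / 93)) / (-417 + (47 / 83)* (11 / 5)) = -137469995 / 15873496 - 2075* sqrt(5115) / 8023017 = -8.68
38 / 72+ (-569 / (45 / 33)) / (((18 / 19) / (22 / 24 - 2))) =1547683 / 3240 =477.68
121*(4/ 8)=121/ 2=60.50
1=1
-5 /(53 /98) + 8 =-66 /53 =-1.25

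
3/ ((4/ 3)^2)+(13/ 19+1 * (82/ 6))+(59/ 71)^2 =76909379/ 4597392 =16.73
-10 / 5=-2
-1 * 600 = -600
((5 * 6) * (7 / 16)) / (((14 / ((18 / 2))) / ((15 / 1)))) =2025 / 16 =126.56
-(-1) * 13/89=13/89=0.15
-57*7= -399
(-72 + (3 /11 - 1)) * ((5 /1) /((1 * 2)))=-2000 /11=-181.82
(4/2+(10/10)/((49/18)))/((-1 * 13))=-116/637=-0.18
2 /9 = 0.22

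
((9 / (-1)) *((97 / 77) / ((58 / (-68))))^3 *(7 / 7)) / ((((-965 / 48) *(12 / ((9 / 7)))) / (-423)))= 4916288172482784 / 75212759441435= 65.37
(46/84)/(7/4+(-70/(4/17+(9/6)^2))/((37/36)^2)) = -10642606/484182573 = -0.02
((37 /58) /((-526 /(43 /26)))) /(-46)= 0.00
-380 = -380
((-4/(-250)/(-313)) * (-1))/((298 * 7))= 1/40807375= 0.00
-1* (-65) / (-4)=-65 / 4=-16.25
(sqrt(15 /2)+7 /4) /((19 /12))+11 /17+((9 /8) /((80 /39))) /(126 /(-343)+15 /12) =6 * sqrt(30) /19+21222157 /8940640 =4.10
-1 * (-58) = 58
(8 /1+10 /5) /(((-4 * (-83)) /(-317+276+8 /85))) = -3477 /2822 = -1.23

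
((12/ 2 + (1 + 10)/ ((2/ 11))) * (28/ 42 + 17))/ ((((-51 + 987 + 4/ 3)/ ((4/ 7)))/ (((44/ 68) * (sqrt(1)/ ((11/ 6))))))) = 159/ 629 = 0.25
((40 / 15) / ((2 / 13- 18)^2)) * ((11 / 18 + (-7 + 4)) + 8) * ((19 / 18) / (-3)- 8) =-7698119 / 19618848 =-0.39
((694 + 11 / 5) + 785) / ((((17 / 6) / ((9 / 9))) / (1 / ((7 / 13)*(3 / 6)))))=165048 / 85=1941.74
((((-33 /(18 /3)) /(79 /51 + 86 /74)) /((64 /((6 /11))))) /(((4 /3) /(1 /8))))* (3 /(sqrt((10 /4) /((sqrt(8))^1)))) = -0.01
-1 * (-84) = 84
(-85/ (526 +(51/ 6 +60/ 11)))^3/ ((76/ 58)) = -94818443500/ 31848812784341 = -0.00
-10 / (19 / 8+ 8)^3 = -0.01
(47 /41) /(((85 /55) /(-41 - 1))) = -21714 /697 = -31.15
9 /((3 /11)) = 33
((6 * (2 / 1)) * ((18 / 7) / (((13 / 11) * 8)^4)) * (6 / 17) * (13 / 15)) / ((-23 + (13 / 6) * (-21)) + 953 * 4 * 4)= 395307 / 5079774743680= 0.00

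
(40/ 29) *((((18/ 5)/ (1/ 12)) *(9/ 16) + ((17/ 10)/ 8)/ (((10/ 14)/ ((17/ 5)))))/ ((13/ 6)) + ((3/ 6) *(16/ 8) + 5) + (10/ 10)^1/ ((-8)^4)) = 24.39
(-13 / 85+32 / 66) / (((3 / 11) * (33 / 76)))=70756 / 25245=2.80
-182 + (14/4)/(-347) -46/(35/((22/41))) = -181964353/995890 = -182.72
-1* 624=-624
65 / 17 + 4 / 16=277 / 68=4.07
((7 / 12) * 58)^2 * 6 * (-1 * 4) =-27472.67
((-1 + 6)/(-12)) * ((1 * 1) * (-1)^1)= 5/12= 0.42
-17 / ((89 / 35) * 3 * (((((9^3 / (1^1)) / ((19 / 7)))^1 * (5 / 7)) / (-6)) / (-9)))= -4522 / 7209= -0.63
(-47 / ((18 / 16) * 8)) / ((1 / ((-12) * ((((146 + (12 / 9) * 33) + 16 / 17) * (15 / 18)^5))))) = 79459375 / 16524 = 4808.73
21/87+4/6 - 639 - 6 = -56036/87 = -644.09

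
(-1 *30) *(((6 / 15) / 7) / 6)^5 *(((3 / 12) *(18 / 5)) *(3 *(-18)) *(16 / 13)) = 96 / 682784375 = 0.00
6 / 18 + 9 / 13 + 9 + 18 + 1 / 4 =4411 / 156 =28.28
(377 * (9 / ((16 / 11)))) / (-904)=-2.58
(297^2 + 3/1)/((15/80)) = 470464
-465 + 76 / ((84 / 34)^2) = -199574 / 441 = -452.55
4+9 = 13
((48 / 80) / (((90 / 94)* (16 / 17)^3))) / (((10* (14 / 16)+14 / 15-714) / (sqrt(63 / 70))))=-0.00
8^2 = 64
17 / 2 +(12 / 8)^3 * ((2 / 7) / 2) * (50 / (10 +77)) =7127 / 812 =8.78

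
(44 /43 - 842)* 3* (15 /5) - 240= -335778 /43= -7808.79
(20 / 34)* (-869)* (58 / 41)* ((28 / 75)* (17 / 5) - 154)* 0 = 0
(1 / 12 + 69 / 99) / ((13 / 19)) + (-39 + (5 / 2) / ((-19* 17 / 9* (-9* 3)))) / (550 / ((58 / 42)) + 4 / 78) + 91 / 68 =297242363467 / 124851084072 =2.38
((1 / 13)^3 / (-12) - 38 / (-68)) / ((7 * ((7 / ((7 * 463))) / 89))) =10319922287 / 3137316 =3289.41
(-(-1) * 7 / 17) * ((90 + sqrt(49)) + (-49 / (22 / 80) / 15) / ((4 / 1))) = 21721 / 561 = 38.72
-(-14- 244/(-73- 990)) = 14638/1063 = 13.77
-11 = -11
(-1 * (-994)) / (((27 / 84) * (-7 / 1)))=-3976 / 9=-441.78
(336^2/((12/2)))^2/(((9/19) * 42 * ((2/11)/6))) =587259904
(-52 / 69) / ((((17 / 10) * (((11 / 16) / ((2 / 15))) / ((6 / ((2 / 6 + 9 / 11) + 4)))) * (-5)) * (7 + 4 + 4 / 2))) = 256 / 166175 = 0.00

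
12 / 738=2 / 123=0.02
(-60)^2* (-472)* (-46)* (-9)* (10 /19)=-7034688000 /19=-370246736.84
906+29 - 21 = 914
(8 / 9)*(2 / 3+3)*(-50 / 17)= -4400 / 459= -9.59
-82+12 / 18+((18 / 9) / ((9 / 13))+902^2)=7321730 / 9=813525.56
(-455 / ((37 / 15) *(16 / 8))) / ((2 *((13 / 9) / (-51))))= 1628.21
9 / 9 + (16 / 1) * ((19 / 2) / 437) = 31 / 23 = 1.35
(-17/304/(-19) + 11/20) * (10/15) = 0.37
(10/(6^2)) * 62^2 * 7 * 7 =470890/9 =52321.11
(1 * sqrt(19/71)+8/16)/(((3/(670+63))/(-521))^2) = 145842263449/18+145842263449 * sqrt(1349)/639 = 16485136539.42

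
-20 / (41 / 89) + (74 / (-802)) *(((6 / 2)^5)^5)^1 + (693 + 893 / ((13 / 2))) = -16709378498623948 / 213733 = -78178748712.76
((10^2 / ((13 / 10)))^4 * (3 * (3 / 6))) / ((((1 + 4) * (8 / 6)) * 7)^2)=33750000000 / 1399489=24115.95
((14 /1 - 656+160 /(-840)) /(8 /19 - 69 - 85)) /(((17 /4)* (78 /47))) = 0.59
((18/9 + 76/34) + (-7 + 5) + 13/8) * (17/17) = 525/136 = 3.86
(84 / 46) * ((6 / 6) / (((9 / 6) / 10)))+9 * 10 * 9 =18910 / 23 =822.17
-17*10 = -170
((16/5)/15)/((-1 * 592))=-1/2775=-0.00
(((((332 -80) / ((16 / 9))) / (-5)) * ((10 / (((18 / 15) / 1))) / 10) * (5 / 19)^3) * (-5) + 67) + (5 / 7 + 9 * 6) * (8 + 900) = 19109068051 / 384104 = 49749.72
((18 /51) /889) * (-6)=-36 /15113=-0.00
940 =940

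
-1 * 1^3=-1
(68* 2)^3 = 2515456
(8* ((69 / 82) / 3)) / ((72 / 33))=253 / 246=1.03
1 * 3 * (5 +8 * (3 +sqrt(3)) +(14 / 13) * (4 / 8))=24 * sqrt(3) +1152 / 13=130.18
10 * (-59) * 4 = -2360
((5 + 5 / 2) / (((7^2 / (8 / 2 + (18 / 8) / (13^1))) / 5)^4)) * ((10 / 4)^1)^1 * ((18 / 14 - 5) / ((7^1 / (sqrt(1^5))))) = -43290046875 / 132339124736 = -0.33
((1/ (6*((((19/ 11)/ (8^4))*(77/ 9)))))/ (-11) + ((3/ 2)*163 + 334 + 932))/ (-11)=-4407435/ 32186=-136.94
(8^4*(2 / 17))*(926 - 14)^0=8192 / 17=481.88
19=19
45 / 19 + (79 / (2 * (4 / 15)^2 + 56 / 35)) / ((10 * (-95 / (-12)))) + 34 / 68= 12815 / 3724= 3.44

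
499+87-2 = 584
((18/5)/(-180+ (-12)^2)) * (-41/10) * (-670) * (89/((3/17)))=-4156211/30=-138540.37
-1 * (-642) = 642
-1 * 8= -8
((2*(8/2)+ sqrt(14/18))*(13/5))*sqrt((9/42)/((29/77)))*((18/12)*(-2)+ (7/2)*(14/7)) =26*sqrt(1914)*(sqrt(7)+ 24)/435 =69.68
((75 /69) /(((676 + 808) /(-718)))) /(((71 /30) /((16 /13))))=-2154000 /7875959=-0.27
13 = 13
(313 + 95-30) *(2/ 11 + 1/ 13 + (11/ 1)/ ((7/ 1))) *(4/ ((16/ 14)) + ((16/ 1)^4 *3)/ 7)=19452459960/ 1001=19433026.93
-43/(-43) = 1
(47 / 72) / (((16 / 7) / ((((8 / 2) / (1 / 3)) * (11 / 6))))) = 3619 / 576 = 6.28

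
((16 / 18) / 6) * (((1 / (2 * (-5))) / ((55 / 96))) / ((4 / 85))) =-272 / 495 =-0.55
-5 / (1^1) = -5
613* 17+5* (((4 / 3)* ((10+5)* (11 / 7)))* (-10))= 61947 / 7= 8849.57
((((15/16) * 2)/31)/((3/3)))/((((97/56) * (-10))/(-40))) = 420/3007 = 0.14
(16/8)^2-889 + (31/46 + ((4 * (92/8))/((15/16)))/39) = -23763359/26910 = -883.07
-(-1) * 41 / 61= 41 / 61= 0.67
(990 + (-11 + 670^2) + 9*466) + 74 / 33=14984483 / 33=454075.24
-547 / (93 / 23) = -12581 / 93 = -135.28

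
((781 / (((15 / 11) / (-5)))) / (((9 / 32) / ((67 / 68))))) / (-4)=1151194 / 459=2508.05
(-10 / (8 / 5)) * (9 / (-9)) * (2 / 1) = 25 / 2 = 12.50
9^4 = 6561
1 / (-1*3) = -1 / 3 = -0.33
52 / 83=0.63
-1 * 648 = -648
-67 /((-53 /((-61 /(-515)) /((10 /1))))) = 4087 /272950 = 0.01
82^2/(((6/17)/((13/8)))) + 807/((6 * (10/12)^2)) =31152.10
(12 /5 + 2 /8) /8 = 0.33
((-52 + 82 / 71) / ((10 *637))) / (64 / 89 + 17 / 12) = -0.00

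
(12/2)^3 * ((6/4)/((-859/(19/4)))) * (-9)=13851/859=16.12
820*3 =2460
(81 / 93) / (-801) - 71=-195892 / 2759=-71.00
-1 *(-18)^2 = -324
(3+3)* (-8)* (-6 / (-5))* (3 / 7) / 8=-108 / 35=-3.09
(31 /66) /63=0.01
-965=-965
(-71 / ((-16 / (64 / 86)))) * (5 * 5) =3550 / 43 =82.56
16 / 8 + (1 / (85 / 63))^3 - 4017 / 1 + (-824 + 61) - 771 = -3407529578 / 614125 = -5548.59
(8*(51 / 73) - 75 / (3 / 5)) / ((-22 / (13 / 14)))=113321 / 22484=5.04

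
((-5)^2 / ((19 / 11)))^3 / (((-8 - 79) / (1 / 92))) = -20796875 / 54899436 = -0.38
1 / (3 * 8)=1 / 24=0.04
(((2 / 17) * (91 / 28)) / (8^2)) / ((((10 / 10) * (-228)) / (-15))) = 65 / 165376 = 0.00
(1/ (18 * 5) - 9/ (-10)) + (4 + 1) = 266/ 45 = 5.91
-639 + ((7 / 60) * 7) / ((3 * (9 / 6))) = -172481 / 270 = -638.82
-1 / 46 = -0.02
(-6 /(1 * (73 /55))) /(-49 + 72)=-330 /1679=-0.20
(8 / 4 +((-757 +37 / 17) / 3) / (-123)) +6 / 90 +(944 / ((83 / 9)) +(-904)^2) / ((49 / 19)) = 40427219837167 / 127561455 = 316923.48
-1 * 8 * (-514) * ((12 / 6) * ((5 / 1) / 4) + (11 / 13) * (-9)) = -273448 / 13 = -21034.46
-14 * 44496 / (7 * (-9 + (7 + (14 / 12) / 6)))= 49287.88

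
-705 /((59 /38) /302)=-8090580 /59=-137128.47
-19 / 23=-0.83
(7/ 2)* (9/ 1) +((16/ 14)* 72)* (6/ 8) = 93.21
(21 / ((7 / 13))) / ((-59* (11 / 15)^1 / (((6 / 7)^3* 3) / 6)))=-63180 / 222607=-0.28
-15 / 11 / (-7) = 15 / 77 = 0.19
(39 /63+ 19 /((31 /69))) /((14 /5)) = 69835 /4557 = 15.32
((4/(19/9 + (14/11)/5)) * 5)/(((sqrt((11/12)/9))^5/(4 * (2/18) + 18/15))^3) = 20577265940501102592 * sqrt(33)/114097386205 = 1036021921.46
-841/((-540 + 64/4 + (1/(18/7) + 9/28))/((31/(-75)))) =-2189964/3296725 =-0.66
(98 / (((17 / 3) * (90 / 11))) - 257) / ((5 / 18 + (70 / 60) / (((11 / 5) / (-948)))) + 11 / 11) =4289736 / 8439395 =0.51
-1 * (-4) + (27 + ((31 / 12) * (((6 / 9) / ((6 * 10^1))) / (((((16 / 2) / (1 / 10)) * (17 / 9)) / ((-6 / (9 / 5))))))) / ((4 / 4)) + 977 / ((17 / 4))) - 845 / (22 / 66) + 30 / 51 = -111312031 / 48960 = -2273.53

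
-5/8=-0.62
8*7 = 56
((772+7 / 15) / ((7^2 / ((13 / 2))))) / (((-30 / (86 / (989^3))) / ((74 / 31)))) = -5573347 / 7688838009825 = -0.00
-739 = -739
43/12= 3.58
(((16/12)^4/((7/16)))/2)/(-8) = -256/567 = -0.45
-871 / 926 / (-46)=871 / 42596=0.02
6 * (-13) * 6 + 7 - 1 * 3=-464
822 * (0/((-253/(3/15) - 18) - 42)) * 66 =0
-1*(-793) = 793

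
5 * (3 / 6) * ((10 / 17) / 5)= 5 / 17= 0.29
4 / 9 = 0.44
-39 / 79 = -0.49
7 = 7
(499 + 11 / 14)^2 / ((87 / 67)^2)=219772502401 / 1483524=148142.20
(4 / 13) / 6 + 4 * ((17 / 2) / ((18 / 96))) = 2358 / 13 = 181.38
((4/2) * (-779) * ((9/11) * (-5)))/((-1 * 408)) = -11685/748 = -15.62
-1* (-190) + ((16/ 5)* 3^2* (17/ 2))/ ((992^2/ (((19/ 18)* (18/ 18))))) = 233715523/ 1230080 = 190.00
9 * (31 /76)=279 /76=3.67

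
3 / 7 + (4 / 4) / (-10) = 23 / 70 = 0.33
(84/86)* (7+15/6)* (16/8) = 798/43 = 18.56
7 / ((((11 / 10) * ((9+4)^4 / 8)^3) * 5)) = 7168 / 256278936347291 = 0.00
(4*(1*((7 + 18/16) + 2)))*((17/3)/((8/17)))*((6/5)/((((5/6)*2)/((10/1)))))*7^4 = 168615027/20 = 8430751.35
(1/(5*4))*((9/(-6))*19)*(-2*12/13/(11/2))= 342/715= 0.48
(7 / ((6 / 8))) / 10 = 14 / 15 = 0.93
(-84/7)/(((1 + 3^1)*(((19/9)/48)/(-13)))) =16848/19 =886.74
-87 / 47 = -1.85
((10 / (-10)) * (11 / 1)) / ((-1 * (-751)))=-11 / 751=-0.01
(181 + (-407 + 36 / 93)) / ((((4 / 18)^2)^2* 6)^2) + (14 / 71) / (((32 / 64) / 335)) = -1187400144743 / 1126912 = -1053676.01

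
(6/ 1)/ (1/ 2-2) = -4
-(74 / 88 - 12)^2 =-241081 / 1936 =-124.53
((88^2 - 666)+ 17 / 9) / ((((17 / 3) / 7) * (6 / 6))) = 446033 / 51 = 8745.75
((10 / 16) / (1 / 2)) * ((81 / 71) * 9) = 12.83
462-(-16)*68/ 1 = 1550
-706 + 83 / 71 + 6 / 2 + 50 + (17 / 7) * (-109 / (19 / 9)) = -7339307 / 9443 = -777.22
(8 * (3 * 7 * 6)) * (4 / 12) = 336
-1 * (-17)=17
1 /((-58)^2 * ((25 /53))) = 53 /84100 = 0.00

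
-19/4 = -4.75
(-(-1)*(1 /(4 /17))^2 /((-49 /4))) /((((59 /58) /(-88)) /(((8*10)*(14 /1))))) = 59002240 /413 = 142862.57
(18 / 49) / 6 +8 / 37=503 / 1813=0.28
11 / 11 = 1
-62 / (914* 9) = -31 / 4113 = -0.01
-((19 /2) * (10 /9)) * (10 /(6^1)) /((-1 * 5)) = 95 /27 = 3.52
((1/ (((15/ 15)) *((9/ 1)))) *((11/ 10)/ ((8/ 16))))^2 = 121/ 2025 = 0.06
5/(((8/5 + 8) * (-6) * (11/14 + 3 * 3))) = -175/19728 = -0.01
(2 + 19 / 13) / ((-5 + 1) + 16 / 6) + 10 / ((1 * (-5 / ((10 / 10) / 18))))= -1267 / 468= -2.71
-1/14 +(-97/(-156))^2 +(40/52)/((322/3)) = 1263065/3918096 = 0.32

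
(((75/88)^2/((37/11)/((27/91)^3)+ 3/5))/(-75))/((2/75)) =-553584375/197204724992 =-0.00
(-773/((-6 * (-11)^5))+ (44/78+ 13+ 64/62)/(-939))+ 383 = 140044337891231/365666617602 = 382.98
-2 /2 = -1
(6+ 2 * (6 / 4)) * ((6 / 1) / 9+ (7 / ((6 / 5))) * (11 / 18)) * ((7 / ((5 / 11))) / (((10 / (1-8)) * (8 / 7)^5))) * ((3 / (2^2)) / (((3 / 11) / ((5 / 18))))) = -45539457271 / 283115520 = -160.85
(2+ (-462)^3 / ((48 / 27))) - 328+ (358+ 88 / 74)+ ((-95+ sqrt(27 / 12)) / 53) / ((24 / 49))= -5221160609215 / 94128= -55468729.91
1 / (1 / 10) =10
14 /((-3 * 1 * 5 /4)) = -56 /15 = -3.73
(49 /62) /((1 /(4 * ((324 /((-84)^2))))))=9 /62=0.15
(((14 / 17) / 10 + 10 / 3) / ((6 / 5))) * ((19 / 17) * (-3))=-16549 / 1734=-9.54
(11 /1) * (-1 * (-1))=11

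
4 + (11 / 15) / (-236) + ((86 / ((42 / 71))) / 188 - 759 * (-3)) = 664371619 / 291165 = 2281.77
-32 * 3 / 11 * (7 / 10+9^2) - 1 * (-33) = -37401 / 55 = -680.02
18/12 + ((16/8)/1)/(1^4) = 7/2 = 3.50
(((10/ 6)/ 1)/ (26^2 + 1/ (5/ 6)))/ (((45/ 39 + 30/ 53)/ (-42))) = -24115/ 401241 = -0.06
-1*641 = -641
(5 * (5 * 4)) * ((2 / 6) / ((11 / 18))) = 600 / 11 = 54.55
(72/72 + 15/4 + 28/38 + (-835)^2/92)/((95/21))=139197093/83030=1676.47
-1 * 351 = -351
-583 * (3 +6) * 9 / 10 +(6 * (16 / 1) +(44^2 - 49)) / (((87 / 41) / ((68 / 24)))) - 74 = -934598 / 435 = -2148.50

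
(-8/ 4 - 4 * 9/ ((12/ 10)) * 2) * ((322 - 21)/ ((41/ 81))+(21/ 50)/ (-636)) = -8011587703/ 217300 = -36868.79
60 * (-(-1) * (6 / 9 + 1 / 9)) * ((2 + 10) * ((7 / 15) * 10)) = 7840 / 3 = 2613.33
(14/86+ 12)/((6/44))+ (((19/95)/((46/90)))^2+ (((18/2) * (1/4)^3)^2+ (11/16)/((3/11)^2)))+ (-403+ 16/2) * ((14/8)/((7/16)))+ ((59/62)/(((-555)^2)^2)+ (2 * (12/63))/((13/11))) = -36934656612929574108024761/24937854931327403520000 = -1481.07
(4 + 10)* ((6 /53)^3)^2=653184 /22164361129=0.00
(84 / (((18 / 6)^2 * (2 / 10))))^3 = 2744000 / 27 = 101629.63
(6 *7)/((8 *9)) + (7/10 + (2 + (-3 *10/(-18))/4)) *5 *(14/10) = 112/5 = 22.40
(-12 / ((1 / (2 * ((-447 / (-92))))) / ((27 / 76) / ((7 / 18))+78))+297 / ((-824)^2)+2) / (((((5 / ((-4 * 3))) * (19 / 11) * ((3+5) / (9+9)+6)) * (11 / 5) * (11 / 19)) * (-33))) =-171974643218685 / 3644074716128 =-47.19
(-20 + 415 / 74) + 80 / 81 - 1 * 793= -4833587 / 5994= -806.40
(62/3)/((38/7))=217/57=3.81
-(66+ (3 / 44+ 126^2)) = -15942.07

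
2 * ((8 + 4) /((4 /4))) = 24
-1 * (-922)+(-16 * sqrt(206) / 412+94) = 1016- 4 * sqrt(206) / 103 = 1015.44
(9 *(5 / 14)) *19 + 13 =1037 / 14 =74.07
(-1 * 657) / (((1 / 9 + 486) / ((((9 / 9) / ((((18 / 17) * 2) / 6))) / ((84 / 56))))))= -11169 / 4375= -2.55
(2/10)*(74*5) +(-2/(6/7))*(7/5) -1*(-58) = 1931/15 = 128.73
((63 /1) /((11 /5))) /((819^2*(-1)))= -0.00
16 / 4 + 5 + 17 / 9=98 / 9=10.89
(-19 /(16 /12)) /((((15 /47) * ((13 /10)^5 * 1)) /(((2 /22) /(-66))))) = 2232500 /134779359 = 0.02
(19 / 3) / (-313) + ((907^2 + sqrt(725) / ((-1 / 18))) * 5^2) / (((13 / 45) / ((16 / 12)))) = 1158701116253 / 12207 - 135000 * sqrt(29) / 13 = 94865115.58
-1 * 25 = -25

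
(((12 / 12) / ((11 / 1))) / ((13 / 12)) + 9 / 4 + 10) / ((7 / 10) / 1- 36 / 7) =-246925 / 88946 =-2.78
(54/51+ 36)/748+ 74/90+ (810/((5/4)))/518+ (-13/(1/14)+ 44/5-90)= -19346475689/74102490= -261.08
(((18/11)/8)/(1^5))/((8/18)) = 81/176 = 0.46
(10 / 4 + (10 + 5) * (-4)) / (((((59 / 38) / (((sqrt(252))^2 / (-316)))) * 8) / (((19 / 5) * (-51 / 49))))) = -3811077 / 261016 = -14.60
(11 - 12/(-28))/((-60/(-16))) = 64/21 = 3.05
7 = 7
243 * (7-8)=-243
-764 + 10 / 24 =-9163 / 12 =-763.58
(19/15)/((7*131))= 19/13755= 0.00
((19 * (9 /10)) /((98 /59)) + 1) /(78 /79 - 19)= -874451 /1394540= -0.63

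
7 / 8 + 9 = 9.88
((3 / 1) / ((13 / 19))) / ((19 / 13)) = 3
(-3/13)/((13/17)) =-51/169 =-0.30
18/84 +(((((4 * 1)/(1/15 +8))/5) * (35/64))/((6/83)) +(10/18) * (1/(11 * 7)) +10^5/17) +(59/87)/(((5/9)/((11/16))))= 3538160948209/601302240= 5884.16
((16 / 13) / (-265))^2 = 256 / 11868025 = 0.00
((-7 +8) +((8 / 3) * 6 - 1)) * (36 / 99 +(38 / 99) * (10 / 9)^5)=94812224 / 5845851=16.22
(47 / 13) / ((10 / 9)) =423 / 130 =3.25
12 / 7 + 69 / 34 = 891 / 238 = 3.74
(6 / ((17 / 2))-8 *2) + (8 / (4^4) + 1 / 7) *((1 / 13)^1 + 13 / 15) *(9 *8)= -2062 / 595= -3.47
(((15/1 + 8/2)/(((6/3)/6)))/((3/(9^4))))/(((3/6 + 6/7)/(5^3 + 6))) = 12032874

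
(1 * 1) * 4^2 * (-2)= -32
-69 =-69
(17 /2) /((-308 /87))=-1479 /616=-2.40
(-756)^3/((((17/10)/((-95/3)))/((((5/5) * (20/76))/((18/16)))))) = 32006016000/17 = 1882706823.53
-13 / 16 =-0.81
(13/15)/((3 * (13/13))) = 13/45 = 0.29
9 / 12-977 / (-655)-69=-174907 / 2620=-66.76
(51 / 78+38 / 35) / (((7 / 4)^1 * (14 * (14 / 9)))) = 14247 / 312130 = 0.05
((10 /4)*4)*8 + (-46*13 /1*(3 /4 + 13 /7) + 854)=-625.07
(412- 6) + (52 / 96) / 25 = 243613 / 600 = 406.02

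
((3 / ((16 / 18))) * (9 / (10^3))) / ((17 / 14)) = 1701 / 68000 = 0.03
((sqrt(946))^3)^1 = 946 * sqrt(946) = 29096.23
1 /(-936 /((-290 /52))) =0.01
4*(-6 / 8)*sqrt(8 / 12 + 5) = -sqrt(51) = -7.14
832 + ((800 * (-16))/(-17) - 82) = 25550/17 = 1502.94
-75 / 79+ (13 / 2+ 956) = 151925 / 158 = 961.55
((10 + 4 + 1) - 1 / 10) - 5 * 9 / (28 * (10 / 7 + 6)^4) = 2178784393 / 146232320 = 14.90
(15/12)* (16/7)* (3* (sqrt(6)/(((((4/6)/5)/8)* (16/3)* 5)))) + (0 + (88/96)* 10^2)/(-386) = -275/1158 + 135* sqrt(6)/7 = 47.00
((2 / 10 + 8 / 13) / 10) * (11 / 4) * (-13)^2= 7579 / 200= 37.90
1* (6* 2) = 12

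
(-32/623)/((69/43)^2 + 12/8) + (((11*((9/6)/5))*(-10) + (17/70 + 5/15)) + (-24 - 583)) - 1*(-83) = -52238178263/93879870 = -556.44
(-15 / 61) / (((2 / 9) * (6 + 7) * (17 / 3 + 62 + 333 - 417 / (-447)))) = -12069 / 56942158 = -0.00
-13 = -13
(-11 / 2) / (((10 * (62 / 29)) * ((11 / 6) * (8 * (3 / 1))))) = -29 / 4960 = -0.01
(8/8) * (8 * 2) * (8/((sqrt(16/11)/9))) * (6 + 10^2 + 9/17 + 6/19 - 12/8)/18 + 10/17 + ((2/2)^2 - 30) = -483/17 + 544424 * sqrt(11)/323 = 5561.84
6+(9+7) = 22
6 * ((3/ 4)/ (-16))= -9/ 32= -0.28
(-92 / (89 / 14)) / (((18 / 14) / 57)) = -171304 / 267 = -641.59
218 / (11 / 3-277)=-327 / 410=-0.80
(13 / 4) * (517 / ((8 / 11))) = 73931 / 32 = 2310.34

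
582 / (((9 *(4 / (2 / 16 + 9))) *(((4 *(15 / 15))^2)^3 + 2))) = 7081 / 196704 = 0.04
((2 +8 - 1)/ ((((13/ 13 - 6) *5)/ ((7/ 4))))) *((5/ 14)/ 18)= -1/ 80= -0.01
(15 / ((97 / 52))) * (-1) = -780 / 97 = -8.04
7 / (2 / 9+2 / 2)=63 / 11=5.73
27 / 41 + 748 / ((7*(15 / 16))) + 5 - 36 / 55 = 5634532 / 47355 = 118.98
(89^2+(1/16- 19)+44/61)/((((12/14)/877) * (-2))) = -15783608421/3904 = -4042932.48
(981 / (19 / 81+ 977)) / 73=79461 / 5778388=0.01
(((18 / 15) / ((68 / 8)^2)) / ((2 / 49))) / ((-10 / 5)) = -294 / 1445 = -0.20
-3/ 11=-0.27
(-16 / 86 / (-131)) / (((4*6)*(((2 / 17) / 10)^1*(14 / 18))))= 255 / 39431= 0.01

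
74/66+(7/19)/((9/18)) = 1165/627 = 1.86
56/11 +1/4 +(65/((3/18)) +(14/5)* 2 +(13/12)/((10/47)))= 535963/1320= 406.03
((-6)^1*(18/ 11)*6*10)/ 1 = -6480/ 11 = -589.09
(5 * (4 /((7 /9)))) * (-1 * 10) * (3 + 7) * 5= -90000 /7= -12857.14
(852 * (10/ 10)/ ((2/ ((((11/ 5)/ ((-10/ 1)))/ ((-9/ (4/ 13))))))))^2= 9759376/ 950625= 10.27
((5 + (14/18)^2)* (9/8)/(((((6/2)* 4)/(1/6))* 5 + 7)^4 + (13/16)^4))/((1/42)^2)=0.00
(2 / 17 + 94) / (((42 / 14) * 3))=1600 / 153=10.46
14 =14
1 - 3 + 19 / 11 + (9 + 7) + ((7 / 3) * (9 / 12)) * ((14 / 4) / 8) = 11611 / 704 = 16.49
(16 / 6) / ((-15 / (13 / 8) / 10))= -26 / 9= -2.89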